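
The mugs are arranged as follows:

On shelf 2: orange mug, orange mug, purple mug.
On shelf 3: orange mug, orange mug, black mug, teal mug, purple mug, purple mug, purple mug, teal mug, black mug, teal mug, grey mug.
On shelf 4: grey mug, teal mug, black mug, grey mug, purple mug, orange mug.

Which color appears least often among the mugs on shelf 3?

grey

Counts by color (restricted to mugs on shelf 3): teal 3, purple 3, black 2, orange 2, grey 1.
The minimum is 1, held uniquely by grey.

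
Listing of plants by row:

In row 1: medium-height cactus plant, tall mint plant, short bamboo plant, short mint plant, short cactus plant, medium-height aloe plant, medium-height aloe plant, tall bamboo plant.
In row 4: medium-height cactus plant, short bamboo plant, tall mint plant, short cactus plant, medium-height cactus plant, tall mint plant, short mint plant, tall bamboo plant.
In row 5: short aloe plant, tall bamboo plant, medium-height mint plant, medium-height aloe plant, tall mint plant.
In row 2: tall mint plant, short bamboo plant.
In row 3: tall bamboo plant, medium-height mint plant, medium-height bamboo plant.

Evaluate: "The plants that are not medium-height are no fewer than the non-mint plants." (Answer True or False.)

True

There are 17 plants that are not medium-height.
There are 17 non-mint plants.
The claim requires 17 ≥ 17, which holds.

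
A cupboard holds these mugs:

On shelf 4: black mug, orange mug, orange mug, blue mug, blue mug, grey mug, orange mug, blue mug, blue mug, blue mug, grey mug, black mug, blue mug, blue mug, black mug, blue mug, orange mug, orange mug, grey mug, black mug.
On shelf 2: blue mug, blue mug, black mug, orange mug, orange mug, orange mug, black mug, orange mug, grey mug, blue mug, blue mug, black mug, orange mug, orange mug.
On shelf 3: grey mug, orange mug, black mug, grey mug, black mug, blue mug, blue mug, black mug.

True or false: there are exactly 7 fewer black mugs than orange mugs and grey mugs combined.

There are 10 black mugs.
orange mugs: 12; grey mugs: 6; combined: 12 + 6 = 18.
The claim requires 18 − 10 (= 8) to equal 7, which does not hold.

False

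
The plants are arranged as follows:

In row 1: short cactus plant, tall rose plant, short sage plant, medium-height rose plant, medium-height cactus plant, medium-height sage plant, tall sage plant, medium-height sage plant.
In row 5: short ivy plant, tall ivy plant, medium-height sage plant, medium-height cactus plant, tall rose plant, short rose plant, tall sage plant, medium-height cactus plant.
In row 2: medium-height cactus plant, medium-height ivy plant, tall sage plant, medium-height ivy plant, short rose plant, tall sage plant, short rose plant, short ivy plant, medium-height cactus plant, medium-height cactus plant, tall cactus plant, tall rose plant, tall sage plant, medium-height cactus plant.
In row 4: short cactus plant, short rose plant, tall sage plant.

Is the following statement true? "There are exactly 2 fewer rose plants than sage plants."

rose plants: 8.
sage plants: 10.
The claim requires 10 − 8 (= 2) to equal 2, which holds.

True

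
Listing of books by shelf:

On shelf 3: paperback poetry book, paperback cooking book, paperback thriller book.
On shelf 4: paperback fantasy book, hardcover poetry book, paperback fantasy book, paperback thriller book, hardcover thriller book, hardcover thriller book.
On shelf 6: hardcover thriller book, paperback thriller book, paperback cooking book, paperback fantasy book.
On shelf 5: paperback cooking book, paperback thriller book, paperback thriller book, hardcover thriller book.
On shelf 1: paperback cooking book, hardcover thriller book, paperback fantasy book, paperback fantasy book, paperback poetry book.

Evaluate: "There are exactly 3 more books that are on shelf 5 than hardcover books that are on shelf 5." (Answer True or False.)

True

books on shelf 5: 4.
hardcover books on shelf 5: 1.
The claim requires 4 − 1 (= 3) to equal 3, which holds.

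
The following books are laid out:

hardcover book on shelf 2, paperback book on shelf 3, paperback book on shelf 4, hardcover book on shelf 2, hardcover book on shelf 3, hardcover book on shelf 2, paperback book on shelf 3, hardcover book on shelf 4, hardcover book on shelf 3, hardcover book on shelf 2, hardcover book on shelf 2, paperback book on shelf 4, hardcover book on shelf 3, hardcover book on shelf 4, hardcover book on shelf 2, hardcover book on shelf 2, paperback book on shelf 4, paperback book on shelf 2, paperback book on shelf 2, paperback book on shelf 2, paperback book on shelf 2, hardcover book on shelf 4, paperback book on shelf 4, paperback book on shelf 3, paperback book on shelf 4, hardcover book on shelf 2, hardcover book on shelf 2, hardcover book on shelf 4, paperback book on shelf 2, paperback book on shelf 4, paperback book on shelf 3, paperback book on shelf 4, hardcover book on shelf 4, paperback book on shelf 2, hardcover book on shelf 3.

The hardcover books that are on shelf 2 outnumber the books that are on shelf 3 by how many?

hardcover books on shelf 2: 9.
books on shelf 3: 8.
9 − 8 = 1.

1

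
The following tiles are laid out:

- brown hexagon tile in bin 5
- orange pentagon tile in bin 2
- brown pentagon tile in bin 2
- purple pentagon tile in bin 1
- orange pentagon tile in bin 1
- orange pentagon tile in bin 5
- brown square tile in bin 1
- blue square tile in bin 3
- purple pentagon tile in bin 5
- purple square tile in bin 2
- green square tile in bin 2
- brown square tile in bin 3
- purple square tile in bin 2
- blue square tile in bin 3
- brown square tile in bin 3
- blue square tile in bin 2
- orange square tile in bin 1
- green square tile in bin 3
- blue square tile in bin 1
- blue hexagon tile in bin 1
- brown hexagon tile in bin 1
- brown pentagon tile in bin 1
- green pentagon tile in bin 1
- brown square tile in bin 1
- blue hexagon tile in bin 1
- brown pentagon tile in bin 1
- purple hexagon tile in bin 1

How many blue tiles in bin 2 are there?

1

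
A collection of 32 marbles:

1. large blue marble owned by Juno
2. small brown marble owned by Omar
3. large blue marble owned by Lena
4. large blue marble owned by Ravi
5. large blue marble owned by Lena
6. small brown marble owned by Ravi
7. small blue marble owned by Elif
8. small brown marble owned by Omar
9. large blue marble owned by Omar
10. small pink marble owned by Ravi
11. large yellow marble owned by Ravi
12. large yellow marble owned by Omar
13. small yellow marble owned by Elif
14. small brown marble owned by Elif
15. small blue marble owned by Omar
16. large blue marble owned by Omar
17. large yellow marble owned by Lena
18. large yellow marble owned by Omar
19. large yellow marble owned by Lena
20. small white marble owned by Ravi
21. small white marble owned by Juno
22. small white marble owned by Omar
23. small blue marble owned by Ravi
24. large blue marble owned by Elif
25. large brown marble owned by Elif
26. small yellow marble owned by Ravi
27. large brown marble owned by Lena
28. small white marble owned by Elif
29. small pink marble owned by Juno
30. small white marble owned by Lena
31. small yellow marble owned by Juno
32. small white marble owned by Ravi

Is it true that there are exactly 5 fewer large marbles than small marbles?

|large marbles| = 14.
|small marbles| = 18.
The claim requires 18 − 14 (= 4) to equal 5, which does not hold.

False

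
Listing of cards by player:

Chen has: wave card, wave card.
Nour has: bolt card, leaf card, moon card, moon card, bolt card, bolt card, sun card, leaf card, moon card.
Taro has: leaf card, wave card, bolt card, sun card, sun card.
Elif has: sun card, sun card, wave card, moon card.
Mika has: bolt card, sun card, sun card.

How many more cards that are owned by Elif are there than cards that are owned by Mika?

cards owned by Elif: 4.
cards owned by Mika: 3.
4 − 3 = 1.

1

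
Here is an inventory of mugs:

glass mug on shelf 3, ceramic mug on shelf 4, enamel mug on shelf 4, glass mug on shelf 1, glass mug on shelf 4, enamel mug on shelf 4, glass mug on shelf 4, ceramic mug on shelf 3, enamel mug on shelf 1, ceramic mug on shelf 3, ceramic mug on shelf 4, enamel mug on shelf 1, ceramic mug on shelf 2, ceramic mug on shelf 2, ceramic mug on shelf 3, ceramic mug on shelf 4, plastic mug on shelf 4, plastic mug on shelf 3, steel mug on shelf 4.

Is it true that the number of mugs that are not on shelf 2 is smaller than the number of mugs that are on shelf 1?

False

|mugs that are not on shelf 2| = 17.
|mugs on shelf 1| = 3.
The claim requires 17 < 3, which does not hold.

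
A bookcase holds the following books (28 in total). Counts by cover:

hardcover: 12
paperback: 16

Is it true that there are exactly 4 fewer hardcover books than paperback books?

True

There are 12 hardcover books.
There are 16 paperback books.
The claim requires 16 − 12 (= 4) to equal 4, which holds.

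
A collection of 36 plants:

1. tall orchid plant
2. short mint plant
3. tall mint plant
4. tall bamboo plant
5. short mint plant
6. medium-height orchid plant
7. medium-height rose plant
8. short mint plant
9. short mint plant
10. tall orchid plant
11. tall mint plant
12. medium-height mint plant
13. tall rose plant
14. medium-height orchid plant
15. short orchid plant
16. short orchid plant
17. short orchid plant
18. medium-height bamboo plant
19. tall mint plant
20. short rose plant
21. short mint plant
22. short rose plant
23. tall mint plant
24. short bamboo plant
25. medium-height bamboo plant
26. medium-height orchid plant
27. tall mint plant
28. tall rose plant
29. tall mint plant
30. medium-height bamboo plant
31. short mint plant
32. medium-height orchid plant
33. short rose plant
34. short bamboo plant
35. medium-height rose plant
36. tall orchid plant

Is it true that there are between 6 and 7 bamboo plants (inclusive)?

bamboo plants: 6.
The claim requires 6 ≤ 6 ≤ 7, which holds.

True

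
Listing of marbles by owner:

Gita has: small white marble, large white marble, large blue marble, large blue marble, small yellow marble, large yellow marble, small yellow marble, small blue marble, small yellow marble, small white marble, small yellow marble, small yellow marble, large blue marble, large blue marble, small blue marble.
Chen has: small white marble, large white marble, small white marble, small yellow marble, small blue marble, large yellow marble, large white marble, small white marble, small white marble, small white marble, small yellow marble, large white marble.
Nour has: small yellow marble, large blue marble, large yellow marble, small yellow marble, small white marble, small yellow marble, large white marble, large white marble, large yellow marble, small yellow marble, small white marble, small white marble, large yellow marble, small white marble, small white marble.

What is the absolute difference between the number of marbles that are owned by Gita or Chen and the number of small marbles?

marbles owned by Gita or Chen: 27. small marbles: 26.
|27 − 26| = 27 − 26 = 1.

1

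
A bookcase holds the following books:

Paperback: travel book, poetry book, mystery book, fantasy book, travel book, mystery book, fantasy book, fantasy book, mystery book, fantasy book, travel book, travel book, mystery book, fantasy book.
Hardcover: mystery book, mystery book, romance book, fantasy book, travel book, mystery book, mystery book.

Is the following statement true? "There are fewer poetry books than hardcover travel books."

False

|poetry books| = 1.
|hardcover travel books| = 1.
The claim requires 1 < 1, which does not hold.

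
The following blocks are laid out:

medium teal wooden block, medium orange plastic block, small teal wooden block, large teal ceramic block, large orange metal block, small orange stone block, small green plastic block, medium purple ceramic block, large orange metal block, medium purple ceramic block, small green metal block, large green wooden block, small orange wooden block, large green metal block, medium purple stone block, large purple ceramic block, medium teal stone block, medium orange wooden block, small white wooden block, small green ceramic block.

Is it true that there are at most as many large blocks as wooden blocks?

True

There are 6 large blocks.
There are 6 wooden blocks.
The claim requires 6 ≤ 6, which holds.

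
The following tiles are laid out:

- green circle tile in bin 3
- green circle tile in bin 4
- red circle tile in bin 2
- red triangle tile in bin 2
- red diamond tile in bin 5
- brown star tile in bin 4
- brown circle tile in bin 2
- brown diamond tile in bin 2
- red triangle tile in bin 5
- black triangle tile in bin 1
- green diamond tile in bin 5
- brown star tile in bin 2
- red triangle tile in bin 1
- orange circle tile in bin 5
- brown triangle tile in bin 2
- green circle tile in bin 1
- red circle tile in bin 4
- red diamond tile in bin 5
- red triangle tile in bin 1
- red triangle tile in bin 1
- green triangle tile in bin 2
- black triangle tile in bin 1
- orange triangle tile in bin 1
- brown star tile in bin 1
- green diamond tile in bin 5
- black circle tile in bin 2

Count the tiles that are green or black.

black: 3; green: 6; together 3 + 6 = 9.

9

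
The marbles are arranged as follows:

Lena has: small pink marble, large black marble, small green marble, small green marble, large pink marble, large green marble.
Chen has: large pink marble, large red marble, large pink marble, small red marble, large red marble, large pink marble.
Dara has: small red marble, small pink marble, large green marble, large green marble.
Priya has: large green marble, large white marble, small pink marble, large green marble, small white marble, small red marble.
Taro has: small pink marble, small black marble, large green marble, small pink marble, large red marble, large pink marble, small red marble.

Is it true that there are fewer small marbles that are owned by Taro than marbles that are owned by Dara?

|small marbles owned by Taro| = 4.
|marbles owned by Dara| = 4.
The claim requires 4 < 4, which does not hold.

False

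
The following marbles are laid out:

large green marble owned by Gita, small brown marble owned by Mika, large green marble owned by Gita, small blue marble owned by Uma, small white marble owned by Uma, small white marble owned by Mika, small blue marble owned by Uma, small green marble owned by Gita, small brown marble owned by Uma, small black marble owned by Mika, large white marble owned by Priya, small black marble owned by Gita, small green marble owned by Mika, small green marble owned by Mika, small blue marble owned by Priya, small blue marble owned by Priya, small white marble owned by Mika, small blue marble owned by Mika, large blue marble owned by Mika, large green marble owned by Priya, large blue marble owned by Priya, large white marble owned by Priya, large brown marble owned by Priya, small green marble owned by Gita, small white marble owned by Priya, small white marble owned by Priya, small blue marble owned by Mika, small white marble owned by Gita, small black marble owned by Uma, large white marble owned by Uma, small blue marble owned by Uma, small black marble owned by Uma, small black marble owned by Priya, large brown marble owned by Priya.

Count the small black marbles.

5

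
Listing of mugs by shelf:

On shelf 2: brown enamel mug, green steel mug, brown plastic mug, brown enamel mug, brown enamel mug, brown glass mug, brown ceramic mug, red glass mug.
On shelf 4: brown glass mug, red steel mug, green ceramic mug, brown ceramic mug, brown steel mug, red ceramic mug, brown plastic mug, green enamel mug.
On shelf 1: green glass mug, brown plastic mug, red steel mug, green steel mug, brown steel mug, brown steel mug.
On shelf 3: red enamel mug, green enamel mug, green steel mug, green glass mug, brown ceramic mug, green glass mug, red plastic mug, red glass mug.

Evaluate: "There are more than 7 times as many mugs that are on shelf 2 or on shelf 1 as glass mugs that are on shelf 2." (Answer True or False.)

False

mugs on shelf 2 or on shelf 1: 14.
glass mugs on shelf 2: 2.
The claim requires 14 > 7 × 2 = 14, which does not hold.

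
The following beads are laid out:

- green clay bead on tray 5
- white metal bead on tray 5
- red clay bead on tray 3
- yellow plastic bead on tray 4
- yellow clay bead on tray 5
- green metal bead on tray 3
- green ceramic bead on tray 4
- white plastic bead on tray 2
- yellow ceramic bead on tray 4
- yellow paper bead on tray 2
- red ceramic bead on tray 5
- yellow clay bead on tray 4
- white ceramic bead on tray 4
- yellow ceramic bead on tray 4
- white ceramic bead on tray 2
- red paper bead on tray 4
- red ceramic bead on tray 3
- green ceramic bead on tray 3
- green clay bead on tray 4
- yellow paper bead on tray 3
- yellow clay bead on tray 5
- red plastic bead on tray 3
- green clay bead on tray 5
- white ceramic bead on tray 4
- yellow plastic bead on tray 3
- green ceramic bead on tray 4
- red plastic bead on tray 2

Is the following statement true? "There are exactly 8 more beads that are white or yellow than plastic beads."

|beads that are white or yellow| = 14.
|plastic beads| = 5.
The claim requires 14 − 5 (= 9) to equal 8, which does not hold.

False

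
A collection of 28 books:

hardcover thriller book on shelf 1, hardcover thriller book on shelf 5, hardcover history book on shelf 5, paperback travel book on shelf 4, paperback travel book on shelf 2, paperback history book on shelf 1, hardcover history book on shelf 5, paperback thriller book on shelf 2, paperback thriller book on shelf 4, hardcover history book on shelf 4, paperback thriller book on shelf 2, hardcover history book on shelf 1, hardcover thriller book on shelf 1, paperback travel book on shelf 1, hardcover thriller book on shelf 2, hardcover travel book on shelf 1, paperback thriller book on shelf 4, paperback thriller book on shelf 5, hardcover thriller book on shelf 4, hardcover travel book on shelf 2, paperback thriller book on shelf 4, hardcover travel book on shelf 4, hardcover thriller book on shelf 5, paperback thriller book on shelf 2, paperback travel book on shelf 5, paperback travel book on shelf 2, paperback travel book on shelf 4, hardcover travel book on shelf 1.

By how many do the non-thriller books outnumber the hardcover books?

non-thriller books: 15.
hardcover books: 14.
15 − 14 = 1.

1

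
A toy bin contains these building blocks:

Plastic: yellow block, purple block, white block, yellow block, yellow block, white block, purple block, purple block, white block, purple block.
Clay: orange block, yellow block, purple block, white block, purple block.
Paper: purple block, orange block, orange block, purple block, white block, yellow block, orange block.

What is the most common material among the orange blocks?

Counts by material (restricted to orange blocks): paper 3, clay 1.
The maximum is 3, held uniquely by paper.

paper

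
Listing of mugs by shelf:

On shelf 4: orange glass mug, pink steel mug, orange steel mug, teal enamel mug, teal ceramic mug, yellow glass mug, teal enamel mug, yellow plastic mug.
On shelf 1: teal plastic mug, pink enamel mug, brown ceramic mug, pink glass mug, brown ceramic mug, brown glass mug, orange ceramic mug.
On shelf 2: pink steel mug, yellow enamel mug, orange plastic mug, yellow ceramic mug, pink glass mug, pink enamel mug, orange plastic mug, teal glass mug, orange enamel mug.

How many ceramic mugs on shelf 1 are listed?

3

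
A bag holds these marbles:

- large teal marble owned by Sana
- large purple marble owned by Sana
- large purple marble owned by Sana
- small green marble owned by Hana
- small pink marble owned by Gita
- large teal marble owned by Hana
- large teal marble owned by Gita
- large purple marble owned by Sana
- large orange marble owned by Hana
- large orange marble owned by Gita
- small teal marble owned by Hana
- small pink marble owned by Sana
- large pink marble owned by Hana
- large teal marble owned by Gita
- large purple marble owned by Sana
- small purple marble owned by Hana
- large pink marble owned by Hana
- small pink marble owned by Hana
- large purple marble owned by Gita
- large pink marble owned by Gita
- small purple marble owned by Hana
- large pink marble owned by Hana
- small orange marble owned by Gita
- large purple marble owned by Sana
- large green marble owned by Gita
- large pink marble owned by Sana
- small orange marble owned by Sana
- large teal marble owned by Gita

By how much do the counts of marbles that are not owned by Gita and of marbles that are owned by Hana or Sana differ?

0

marbles that are not owned by Gita: 19. marbles owned by Hana or Sana: 19.
|19 − 19| = 19 − 19 = 0.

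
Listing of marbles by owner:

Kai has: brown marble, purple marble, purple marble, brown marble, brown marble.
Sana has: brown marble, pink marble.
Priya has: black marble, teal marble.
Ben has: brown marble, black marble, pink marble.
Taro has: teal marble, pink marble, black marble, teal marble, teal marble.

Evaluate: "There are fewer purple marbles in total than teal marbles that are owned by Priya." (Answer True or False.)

purple marbles: 2.
teal marbles owned by Priya: 1.
The claim requires 2 < 1, which does not hold.

False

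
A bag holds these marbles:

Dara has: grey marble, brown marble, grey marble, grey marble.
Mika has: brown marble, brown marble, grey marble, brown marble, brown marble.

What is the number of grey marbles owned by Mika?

1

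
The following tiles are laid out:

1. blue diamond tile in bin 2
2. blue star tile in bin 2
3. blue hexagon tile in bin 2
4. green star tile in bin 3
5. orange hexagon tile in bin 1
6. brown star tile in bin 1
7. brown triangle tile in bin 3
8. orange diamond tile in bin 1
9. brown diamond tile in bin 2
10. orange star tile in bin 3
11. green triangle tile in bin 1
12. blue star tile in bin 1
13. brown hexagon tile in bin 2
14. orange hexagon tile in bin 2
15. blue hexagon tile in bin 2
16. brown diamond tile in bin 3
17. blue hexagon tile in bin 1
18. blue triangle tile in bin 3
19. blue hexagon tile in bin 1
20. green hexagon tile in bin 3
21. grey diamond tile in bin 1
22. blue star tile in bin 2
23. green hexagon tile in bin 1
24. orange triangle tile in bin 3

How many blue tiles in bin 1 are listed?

3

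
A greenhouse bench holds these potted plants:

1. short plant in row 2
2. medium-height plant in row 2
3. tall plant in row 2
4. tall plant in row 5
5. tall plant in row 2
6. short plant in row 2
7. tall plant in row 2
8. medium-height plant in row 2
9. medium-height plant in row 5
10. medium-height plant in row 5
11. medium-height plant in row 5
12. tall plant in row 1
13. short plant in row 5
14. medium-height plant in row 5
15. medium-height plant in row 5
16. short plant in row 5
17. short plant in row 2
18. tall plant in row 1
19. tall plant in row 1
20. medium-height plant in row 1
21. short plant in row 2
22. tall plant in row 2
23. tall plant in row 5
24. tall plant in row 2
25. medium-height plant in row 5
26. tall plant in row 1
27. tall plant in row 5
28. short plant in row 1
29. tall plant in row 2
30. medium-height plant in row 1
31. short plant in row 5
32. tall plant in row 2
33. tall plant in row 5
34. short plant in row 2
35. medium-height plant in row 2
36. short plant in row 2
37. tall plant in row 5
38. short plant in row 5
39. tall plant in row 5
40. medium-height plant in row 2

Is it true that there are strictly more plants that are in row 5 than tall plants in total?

False

plants in row 5: 16.
tall plants: 17.
The claim requires 16 > 17, which does not hold.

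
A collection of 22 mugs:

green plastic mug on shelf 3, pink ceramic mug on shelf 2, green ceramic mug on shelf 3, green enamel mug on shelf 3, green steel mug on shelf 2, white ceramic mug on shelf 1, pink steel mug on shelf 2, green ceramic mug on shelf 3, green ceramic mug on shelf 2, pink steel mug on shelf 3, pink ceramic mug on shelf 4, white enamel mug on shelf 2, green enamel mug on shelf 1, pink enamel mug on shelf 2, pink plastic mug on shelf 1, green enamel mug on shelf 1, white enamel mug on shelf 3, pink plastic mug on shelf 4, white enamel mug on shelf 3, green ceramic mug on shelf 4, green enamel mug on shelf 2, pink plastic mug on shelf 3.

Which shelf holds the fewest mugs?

Counts by shelf: shelf 3→8, shelf 2→7, shelf 1→4, shelf 4→3.
The minimum is 3, held uniquely by shelf 4.

shelf 4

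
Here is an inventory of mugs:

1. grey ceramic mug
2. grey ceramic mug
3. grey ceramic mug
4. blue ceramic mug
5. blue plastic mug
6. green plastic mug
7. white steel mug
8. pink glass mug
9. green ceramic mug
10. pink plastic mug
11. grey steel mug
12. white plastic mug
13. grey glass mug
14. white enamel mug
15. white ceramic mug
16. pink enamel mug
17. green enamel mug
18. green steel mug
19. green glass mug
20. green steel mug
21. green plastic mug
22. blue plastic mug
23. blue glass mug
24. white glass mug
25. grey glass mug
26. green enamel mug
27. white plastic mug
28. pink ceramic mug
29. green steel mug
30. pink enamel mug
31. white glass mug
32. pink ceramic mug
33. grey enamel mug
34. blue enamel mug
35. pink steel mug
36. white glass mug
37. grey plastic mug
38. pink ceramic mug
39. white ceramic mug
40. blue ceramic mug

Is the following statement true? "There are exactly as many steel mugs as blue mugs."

steel mugs: 6.
blue mugs: 6.
The claim requires 6 = 6, which holds.

True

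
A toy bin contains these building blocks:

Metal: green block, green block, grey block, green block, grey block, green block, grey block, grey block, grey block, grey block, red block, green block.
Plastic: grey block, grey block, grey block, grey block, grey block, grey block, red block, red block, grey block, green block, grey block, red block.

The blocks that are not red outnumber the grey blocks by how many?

blocks that are not red: 20.
grey blocks: 14.
20 − 14 = 6.

6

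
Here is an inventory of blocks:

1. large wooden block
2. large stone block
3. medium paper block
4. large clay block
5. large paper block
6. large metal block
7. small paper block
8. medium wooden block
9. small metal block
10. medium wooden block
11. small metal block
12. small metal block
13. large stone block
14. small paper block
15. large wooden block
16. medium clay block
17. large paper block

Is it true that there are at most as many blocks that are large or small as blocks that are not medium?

|blocks that are large or small| = 13.
|blocks that are not medium| = 13.
The claim requires 13 ≤ 13, which holds.

True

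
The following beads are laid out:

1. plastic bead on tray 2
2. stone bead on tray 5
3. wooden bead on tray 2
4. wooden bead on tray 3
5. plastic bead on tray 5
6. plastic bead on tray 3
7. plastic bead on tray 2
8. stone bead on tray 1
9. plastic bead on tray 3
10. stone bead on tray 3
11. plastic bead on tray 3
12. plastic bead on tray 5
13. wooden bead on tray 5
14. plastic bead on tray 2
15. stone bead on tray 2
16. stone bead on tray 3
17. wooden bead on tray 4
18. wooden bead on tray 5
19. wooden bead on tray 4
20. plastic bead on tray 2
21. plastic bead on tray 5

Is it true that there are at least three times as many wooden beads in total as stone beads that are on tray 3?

There are 6 wooden beads.
There are 2 stone beads on tray 3.
The claim requires 6 ≥ 3 × 2 = 6, which holds.

True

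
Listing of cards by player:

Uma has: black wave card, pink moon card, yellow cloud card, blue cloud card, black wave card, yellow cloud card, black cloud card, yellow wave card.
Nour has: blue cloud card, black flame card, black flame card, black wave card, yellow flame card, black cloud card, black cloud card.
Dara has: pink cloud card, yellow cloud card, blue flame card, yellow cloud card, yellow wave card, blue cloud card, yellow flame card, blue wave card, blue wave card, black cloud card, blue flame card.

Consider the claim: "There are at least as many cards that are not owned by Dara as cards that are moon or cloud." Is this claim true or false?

True

cards that are not owned by Dara: 15.
cards that are moon or cloud: 13.
The claim requires 15 ≥ 13, which holds.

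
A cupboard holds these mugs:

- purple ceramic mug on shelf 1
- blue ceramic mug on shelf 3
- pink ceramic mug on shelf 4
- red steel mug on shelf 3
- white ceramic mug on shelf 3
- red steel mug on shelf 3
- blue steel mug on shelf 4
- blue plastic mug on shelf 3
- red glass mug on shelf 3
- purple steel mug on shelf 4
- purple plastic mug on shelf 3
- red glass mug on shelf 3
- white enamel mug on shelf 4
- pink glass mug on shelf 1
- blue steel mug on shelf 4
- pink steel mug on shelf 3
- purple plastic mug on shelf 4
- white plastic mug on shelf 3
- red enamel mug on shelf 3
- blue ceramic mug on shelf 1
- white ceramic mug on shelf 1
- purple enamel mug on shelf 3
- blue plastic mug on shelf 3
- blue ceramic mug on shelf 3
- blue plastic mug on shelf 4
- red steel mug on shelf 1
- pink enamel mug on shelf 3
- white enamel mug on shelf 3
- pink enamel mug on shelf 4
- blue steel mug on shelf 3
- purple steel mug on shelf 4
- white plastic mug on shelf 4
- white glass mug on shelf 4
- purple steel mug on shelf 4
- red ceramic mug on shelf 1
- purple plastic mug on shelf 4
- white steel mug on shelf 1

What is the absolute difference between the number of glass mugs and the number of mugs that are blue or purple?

glass mugs: 4. mugs that are blue or purple: 17.
|4 − 17| = 17 − 4 = 13.

13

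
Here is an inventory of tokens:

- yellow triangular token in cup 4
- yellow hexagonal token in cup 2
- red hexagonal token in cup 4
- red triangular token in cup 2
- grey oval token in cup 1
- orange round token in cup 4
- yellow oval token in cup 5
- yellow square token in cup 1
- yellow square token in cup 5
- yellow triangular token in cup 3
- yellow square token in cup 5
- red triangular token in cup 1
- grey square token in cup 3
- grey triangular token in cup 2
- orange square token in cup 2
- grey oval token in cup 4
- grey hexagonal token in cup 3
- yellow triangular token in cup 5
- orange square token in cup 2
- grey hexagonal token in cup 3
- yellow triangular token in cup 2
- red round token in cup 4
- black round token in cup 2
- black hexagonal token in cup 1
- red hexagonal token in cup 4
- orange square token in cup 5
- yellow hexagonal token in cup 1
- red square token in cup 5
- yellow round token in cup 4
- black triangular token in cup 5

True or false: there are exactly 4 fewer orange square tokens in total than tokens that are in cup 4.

True

|orange square tokens| = 3.
|tokens in cup 4| = 7.
The claim requires 7 − 3 (= 4) to equal 4, which holds.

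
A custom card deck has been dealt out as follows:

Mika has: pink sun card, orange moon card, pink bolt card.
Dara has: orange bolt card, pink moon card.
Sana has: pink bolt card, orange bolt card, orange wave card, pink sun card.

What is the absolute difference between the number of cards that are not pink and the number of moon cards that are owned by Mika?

cards that are not pink: 4. moon cards owned by Mika: 1.
|4 − 1| = 4 − 1 = 3.

3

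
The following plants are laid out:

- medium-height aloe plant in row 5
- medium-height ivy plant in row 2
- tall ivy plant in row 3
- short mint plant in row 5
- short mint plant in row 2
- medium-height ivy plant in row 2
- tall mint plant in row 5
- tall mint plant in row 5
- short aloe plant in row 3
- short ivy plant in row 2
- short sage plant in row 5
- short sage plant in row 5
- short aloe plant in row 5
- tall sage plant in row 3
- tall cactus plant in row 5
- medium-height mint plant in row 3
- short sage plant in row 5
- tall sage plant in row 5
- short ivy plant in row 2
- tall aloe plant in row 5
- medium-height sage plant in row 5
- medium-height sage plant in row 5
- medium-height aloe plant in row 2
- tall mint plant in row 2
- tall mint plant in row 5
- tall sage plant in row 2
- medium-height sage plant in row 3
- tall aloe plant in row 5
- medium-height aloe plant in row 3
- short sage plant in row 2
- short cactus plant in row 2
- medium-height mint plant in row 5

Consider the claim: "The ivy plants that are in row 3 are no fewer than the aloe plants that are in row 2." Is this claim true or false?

True

|ivy plants in row 3| = 1.
|aloe plants in row 2| = 1.
The claim requires 1 ≥ 1, which holds.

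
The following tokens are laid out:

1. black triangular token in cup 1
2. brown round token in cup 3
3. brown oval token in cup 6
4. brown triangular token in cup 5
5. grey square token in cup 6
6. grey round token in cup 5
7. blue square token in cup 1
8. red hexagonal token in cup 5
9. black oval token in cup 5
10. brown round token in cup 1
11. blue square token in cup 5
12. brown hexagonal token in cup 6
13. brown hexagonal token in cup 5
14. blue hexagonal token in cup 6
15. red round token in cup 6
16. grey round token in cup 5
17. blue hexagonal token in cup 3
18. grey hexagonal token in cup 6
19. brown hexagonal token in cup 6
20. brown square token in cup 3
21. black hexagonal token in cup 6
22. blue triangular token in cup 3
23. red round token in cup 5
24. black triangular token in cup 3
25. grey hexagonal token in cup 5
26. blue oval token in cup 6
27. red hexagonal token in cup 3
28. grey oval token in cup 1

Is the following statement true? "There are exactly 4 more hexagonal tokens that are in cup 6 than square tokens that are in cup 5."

There are 5 hexagonal tokens in cup 6.
There is 1 square token in cup 5.
The claim requires 5 − 1 (= 4) to equal 4, which holds.

True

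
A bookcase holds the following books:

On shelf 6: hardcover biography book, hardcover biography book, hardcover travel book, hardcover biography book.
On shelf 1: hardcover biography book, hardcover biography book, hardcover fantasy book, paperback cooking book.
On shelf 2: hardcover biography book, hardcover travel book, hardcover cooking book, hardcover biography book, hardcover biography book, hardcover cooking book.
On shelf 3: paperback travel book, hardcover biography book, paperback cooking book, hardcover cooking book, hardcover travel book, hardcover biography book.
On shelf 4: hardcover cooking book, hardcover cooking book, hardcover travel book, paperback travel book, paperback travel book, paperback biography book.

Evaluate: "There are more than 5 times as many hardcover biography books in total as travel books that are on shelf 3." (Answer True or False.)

False

|hardcover biography books| = 10.
|travel books on shelf 3| = 2.
The claim requires 10 > 5 × 2 = 10, which does not hold.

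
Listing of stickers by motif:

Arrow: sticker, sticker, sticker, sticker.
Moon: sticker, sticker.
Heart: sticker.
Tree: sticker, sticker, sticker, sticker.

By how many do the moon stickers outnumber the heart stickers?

moon stickers: 2.
heart stickers: 1.
2 − 1 = 1.

1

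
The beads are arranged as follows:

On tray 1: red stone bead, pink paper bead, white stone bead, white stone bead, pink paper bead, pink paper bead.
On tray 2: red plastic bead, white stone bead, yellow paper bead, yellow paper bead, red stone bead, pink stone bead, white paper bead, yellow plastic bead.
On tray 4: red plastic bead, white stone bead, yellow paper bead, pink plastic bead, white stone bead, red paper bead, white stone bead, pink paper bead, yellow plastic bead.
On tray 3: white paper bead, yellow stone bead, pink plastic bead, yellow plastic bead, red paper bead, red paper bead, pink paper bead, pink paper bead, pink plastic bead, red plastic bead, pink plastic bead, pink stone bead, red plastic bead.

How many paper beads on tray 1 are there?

3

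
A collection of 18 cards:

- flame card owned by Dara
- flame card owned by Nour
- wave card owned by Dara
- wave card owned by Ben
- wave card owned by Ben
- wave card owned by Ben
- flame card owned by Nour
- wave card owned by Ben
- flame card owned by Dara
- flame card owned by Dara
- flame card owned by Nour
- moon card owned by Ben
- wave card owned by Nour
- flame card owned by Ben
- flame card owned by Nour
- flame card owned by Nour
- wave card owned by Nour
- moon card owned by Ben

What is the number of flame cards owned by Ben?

1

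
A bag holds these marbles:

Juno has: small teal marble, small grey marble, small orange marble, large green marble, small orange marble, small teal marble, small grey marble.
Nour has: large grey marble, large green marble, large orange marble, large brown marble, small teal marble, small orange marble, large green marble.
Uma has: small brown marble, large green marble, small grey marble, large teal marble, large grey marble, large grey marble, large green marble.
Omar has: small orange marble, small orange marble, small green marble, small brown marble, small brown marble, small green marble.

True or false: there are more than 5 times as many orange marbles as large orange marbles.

|orange marbles| = 6.
|large orange marbles| = 1.
The claim requires 6 > 5 × 1 = 5, which holds.

True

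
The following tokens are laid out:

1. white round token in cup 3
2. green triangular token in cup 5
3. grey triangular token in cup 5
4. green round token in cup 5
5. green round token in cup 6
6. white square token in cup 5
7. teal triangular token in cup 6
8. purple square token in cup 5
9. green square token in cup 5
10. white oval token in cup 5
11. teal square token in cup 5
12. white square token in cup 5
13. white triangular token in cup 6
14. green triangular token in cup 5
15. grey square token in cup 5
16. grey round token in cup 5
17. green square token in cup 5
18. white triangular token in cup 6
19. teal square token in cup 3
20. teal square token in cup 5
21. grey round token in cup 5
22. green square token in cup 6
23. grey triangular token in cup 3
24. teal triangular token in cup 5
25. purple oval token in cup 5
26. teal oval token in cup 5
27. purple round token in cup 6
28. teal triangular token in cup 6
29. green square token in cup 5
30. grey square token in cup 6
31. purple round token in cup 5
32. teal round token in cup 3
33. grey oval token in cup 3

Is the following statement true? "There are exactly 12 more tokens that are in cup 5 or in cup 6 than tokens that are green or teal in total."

True

tokens in cup 5 or in cup 6: 28.
tokens that are green or teal: 16.
The claim requires 28 − 16 (= 12) to equal 12, which holds.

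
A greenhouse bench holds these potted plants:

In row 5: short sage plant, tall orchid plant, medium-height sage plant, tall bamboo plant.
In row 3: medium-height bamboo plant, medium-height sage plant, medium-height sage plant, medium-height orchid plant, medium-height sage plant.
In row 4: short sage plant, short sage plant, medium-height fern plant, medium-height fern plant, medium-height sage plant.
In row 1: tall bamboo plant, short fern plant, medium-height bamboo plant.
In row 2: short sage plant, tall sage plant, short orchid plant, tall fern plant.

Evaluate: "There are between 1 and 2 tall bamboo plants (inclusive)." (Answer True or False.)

True

tall bamboo plants: 2.
The claim requires 1 ≤ 2 ≤ 2, which holds.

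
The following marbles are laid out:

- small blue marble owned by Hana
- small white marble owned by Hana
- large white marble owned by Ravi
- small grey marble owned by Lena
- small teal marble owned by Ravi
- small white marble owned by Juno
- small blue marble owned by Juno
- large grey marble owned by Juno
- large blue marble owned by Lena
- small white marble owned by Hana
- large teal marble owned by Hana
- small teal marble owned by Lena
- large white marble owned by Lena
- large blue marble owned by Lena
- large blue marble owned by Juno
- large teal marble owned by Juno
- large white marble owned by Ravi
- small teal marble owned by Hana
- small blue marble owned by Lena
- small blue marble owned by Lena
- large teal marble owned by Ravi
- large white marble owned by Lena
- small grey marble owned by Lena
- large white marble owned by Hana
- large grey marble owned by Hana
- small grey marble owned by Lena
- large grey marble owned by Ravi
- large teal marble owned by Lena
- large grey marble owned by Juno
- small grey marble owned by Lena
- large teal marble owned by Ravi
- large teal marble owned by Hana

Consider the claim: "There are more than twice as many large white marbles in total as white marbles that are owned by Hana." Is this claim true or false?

There are 5 large white marbles.
Count of white marbles owned by Hana: 3.
The claim requires 5 > 2 × 3 = 6, which does not hold.

False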